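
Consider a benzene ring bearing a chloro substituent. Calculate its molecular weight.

112.56 g/mol

Atom tally by fragment:
  benzene ring core → C:6 H:6
  (− 1 ring H displaced by substituents)
  + Cl → Cl:1
Element totals:
  C: 6
  H: 5
  Cl: 1
Molecular formula: C6H5Cl.
  M = 6(12.011) + 5(1.008) + 35.45
    = 72.066 + 5.040 + 35.450 = 112.556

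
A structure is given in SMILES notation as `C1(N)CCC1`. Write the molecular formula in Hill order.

Atom tally by fragment:
  cyclobutane ring core → C:4 H:8
  (− 1 ring H displaced by substituents)
  + NH2 → N:1 H:2
Element totals:
  C: 4
  H: 9
  N: 1

C4H9N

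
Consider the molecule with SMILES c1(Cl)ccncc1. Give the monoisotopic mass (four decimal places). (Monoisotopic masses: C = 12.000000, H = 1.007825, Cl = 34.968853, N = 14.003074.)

Atom tally by fragment:
  pyridine ring core → C:5 H:5 N:1
  (− 1 ring H displaced by substituents)
  + Cl → Cl:1
Element totals:
  C: 5
  H: 4
  Cl: 1
  N: 1
Molecular formula: C5H4ClN.
  M = 5(12.0) + 4(1.007825) + 34.968853 + 14.003074
    = 60.000000 + 4.031300 + 34.968853 + 14.003074 = 113.003227

113.0032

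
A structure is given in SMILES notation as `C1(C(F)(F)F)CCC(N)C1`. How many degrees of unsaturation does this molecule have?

Atom tally by fragment:
  cyclopentane ring core → C:5 H:10
  (− 2 ring H displaced by substituents)
  + CF3 → C:1 F:3
  + NH2 → N:1 H:2
Element totals:
  C: 6
  H: 10
  F: 3
  N: 1
Molecular formula: C6H10F3N.
DoU = (2C + 2 + N − H − X) / 2 = (2·6 + 2 + 1 − 10 − 3) / 2 = 1.

1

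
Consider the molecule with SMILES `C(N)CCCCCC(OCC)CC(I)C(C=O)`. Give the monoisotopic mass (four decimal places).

Atom tally by fragment:
  H2NCH2 → C:1 H:4 N:1
  CH2 → C:1 H:2
  CH2 → C:1 H:2
  CH2 → C:1 H:2
  CH2 → C:1 H:2
  CH2 → C:1 H:2
  CH(OC2H5) → C:3 H:6 O:1
  CH2 → C:1 H:2
  CH(I) → C:1 H:1 I:1
  CH2CHO → C:2 H:3 O:1
Element totals:
  C: 13
  H: 26
  I: 1
  N: 1
  O: 2
Molecular formula: C13H26INO2.
  M = 13(12.0) + 26(1.007825) + 126.904472 + 14.003074 + 2(15.994915)
    = 156.000000 + 26.203450 + 126.904472 + 14.003074 + 31.989830 = 355.100826

355.1008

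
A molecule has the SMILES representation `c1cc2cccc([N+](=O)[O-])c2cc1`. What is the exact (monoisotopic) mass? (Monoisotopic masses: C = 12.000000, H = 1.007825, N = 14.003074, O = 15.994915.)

Atom tally by fragment:
  naphthalene ring system core → C:10 H:8
  (− 1 ring H displaced by substituents)
  + NO2 → N:1 O:2
Element totals:
  C: 10
  H: 7
  N: 1
  O: 2
Molecular formula: C10H7NO2.
  M = 10(12.0) + 7(1.007825) + 14.003074 + 2(15.994915)
    = 120.000000 + 7.054775 + 14.003074 + 31.989830 = 173.047679

173.0477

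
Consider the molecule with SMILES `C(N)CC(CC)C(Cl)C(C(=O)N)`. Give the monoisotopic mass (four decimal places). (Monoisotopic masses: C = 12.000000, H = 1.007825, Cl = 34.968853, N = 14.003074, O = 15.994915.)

192.1029

Atom tally by fragment:
  H2NCH2 → C:1 H:4 N:1
  CH2 → C:1 H:2
  CH(C2H5) → C:3 H:6
  CH(Cl) → C:1 H:1 Cl:1
  CH2CONH2 → C:2 H:4 O:1 N:1
Element totals:
  C: 8
  H: 17
  Cl: 1
  N: 2
  O: 1
Molecular formula: C8H17ClN2O.
  M = 8(12.0) + 17(1.007825) + 34.968853 + 2(14.003074) + 15.994915
    = 96.000000 + 17.133025 + 34.968853 + 28.006148 + 15.994915 = 192.102941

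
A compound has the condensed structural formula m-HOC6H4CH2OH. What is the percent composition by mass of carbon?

67.73%

Atom tally by fragment:
  benzene ring core → C:6 H:6
  (− 2 ring H displaced by substituents)
  + OH → O:1 H:1
  + CH2OH → C:1 H:3 O:1
Element totals:
  C: 7
  H: 8
  O: 2
Molecular formula: C7H8O2.
Molar mass = 124.139 g/mol.
Mass from C: 7 × 12.011 = 84.077 g/mol.
%C = 84.077 / 124.139 × 100 = 67.73%.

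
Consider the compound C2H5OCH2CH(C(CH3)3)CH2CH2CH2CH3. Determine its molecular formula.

Atom tally by fragment:
  C2H5OCH2 → C:3 H:7 O:1
  CH(C(CH3)3) → C:5 H:10
  CH2 → C:1 H:2
  CH2 → C:1 H:2
  CH2 → C:1 H:2
  CH3 → C:1 H:3
Element totals:
  C: 12
  H: 26
  O: 1

C12H26O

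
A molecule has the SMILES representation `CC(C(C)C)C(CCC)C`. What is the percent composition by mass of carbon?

Atom tally by fragment:
  CH3 → C:1 H:3
  CH(CH(CH3)2) → C:4 H:8
  CH(CH2CH2CH3) → C:4 H:8
  CH3 → C:1 H:3
Element totals:
  C: 10
  H: 22
Molecular formula: C10H22.
Molar mass = 142.286 g/mol.
Mass from C: 10 × 12.011 = 120.110 g/mol.
%C = 120.110 / 142.286 × 100 = 84.41%.

84.41%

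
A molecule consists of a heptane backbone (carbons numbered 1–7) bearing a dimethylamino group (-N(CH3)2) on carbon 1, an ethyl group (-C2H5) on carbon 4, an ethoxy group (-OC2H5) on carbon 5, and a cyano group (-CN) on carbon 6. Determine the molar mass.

Atom tally by fragment:
  (CH3)2NCH2 → C:3 H:8 N:1
  CH2 → C:1 H:2
  CH2 → C:1 H:2
  CH(C2H5) → C:3 H:6
  CH(OC2H5) → C:3 H:6 O:1
  CH(CN) → C:2 H:1 N:1
  CH3 → C:1 H:3
Element totals:
  C: 14
  H: 28
  N: 2
  O: 1
Molecular formula: C14H28N2O.
  M = 14(12.011) + 28(1.008) + 2(14.007) + 15.999
    = 168.154 + 28.224 + 28.014 + 15.999 = 240.391

240.39 g/mol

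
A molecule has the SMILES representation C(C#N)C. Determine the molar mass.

Atom tally by fragment:
  NCCH2 → C:2 H:2 N:1
  CH3 → C:1 H:3
Element totals:
  C: 3
  H: 5
  N: 1
Molecular formula: C3H5N.
  M = 3(12.011) + 5(1.008) + 14.007
    = 36.033 + 5.040 + 14.007 = 55.080

55.08 g/mol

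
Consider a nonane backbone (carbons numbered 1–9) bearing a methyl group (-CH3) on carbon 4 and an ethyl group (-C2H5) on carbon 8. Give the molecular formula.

C12H26

Atom tally by fragment:
  CH3 → C:1 H:3
  CH2 → C:1 H:2
  CH2 → C:1 H:2
  CH(CH3) → C:2 H:4
  CH2 → C:1 H:2
  CH2 → C:1 H:2
  CH2 → C:1 H:2
  CH(C2H5) → C:3 H:6
  CH3 → C:1 H:3
Element totals:
  C: 12
  H: 26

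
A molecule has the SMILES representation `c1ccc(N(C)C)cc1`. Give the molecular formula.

C8H11N

Atom tally by fragment:
  benzene ring core → C:6 H:6
  (− 1 ring H displaced by substituents)
  + N(CH3)2 → N:1 C:2 H:6
Element totals:
  C: 8
  H: 11
  N: 1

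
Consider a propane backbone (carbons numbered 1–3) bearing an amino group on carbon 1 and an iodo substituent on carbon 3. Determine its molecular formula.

C3H8IN

Atom tally by fragment:
  H2NCH2 → C:1 H:4 N:1
  CH2 → C:1 H:2
  CH2I → C:1 H:2 I:1
Element totals:
  C: 3
  H: 8
  I: 1
  N: 1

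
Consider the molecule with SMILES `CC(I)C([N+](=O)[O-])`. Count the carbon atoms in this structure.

3

Atom tally by fragment:
  CH3 → C:1 H:3
  CH(I) → C:1 H:1 I:1
  CH2NO2 → C:1 H:2 N:1 O:2
Element totals:
  C: 3
  H: 6
  I: 1
  N: 1
  O: 2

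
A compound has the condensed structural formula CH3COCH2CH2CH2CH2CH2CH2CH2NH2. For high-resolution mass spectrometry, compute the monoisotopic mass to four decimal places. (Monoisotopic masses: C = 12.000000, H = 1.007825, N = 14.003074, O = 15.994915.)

157.1467

Atom tally by fragment:
  CH3COCH2 → C:3 H:5 O:1
  CH2 → C:1 H:2
  CH2 → C:1 H:2
  CH2 → C:1 H:2
  CH2 → C:1 H:2
  CH2 → C:1 H:2
  CH2NH2 → C:1 H:4 N:1
Element totals:
  C: 9
  H: 19
  N: 1
  O: 1
Molecular formula: C9H19NO.
  M = 9(12.0) + 19(1.007825) + 14.003074 + 15.994915
    = 108.000000 + 19.148675 + 14.003074 + 15.994915 = 157.146664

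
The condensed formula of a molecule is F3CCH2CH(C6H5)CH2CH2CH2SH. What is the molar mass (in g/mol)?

Atom tally by fragment:
  F3CCH2 → C:2 H:2 F:3
  CH(C6H5) → C:7 H:6
  CH2 → C:1 H:2
  CH2 → C:1 H:2
  CH2SH → C:1 H:3 S:1
Element totals:
  C: 12
  H: 15
  F: 3
  S: 1
Molecular formula: C12H15F3S.
  M = 12(12.011) + 15(1.008) + 3(18.998) + 32.06
    = 144.132 + 15.120 + 56.994 + 32.060 = 248.306

248.31 g/mol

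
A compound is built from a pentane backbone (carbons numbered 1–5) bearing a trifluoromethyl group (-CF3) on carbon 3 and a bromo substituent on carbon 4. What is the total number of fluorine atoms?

3

Atom tally by fragment:
  CH3 → C:1 H:3
  CH2 → C:1 H:2
  CH(CF3) → C:2 H:1 F:3
  CH(Br) → C:1 H:1 Br:1
  CH3 → C:1 H:3
Element totals:
  C: 6
  H: 10
  Br: 1
  F: 3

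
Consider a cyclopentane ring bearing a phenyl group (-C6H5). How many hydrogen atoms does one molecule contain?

Atom tally by fragment:
  cyclopentane ring core → C:5 H:10
  (− 1 ring H displaced by substituents)
  + C6H5 → C:6 H:5
Element totals:
  C: 11
  H: 14

14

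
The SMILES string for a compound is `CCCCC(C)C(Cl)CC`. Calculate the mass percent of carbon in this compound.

Atom tally by fragment:
  CH3 → C:1 H:3
  CH2 → C:1 H:2
  CH2 → C:1 H:2
  CH2 → C:1 H:2
  CH(CH3) → C:2 H:4
  CH(Cl) → C:1 H:1 Cl:1
  CH2 → C:1 H:2
  CH3 → C:1 H:3
Element totals:
  C: 9
  H: 19
  Cl: 1
Molecular formula: C9H19Cl.
Molar mass = 162.701 g/mol.
Mass from C: 9 × 12.011 = 108.099 g/mol.
%C = 108.099 / 162.701 × 100 = 66.44%.

66.44%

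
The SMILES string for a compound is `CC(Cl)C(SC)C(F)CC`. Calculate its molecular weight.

184.70 g/mol

Atom tally by fragment:
  CH3 → C:1 H:3
  CH(Cl) → C:1 H:1 Cl:1
  CH(SCH3) → C:2 H:4 S:1
  CH(F) → C:1 H:1 F:1
  CH2 → C:1 H:2
  CH3 → C:1 H:3
Element totals:
  C: 7
  H: 14
  Cl: 1
  F: 1
  S: 1
Molecular formula: C7H14ClFS.
  M = 7(12.011) + 14(1.008) + 35.45 + 18.998 + 32.06
    = 84.077 + 14.112 + 35.450 + 18.998 + 32.060 = 184.697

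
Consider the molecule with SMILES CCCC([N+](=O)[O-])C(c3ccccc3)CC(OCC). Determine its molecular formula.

Atom tally by fragment:
  CH3 → C:1 H:3
  CH2 → C:1 H:2
  CH2 → C:1 H:2
  CH(NO2) → C:1 H:1 N:1 O:2
  CH(C6H5) → C:7 H:6
  CH2 → C:1 H:2
  CH2OC2H5 → C:3 H:7 O:1
Element totals:
  C: 15
  H: 23
  N: 1
  O: 3

C15H23NO3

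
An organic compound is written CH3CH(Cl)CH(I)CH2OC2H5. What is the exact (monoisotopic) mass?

261.9621

Atom tally by fragment:
  CH3 → C:1 H:3
  CH(Cl) → C:1 H:1 Cl:1
  CH(I) → C:1 H:1 I:1
  CH2OC2H5 → C:3 H:7 O:1
Element totals:
  C: 6
  H: 12
  Cl: 1
  I: 1
  O: 1
Molecular formula: C6H12ClIO.
  M = 6(12.0) + 12(1.007825) + 34.968853 + 126.904472 + 15.994915
    = 72.000000 + 12.093900 + 34.968853 + 126.904472 + 15.994915 = 261.962140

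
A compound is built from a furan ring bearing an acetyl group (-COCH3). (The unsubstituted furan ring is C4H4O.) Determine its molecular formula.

Atom tally by fragment:
  furan ring core → C:4 H:4 O:1
  (− 1 ring H displaced by substituents)
  + COCH3 → C:2 H:3 O:1
Element totals:
  C: 6
  H: 6
  O: 2

C6H6O2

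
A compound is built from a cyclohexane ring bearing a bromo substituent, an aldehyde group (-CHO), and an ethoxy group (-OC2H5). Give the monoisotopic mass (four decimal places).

Atom tally by fragment:
  cyclohexane ring core → C:6 H:12
  (− 3 ring H displaced by substituents)
  + Br → Br:1
  + CHO → C:1 H:1 O:1
  + OC2H5 → C:2 H:5 O:1
Element totals:
  C: 9
  H: 15
  Br: 1
  O: 2
Molecular formula: C9H15BrO2.
  M = 9(12.0) + 15(1.007825) + 78.918338 + 2(15.994915)
    = 108.000000 + 15.117375 + 78.918338 + 31.989830 = 234.025543

234.0255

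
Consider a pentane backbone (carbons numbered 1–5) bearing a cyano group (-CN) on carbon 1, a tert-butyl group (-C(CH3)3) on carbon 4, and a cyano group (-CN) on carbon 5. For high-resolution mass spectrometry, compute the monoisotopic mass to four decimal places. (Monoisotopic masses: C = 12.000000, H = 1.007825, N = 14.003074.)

Atom tally by fragment:
  NCCH2 → C:2 H:2 N:1
  CH2 → C:1 H:2
  CH2 → C:1 H:2
  CH(C(CH3)3) → C:5 H:10
  CH2CN → C:2 H:2 N:1
Element totals:
  C: 11
  H: 18
  N: 2
Molecular formula: C11H18N2.
  M = 11(12.0) + 18(1.007825) + 2(14.003074)
    = 132.000000 + 18.140850 + 28.006148 = 178.146998

178.1470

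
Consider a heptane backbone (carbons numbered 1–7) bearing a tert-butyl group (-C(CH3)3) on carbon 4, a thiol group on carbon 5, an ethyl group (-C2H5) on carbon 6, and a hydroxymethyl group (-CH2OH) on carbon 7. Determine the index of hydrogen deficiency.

0

Atom tally by fragment:
  CH3 → C:1 H:3
  CH2 → C:1 H:2
  CH2 → C:1 H:2
  CH(C(CH3)3) → C:5 H:10
  CH(SH) → C:1 H:2 S:1
  CH(C2H5) → C:3 H:6
  CH2CH2OH → C:2 H:5 O:1
Element totals:
  C: 14
  H: 30
  O: 1
  S: 1
Molecular formula: C14H30OS.
DoU = (2C + 2 + N − H − X) / 2 = (2·14 + 2 + 0 − 30 − 0) / 2 = 0.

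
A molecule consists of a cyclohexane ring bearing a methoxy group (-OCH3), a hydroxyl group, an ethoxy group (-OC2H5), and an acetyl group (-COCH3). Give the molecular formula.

Atom tally by fragment:
  cyclohexane ring core → C:6 H:12
  (− 4 ring H displaced by substituents)
  + OCH3 → C:1 H:3 O:1
  + OH → O:1 H:1
  + OC2H5 → C:2 H:5 O:1
  + COCH3 → C:2 H:3 O:1
Element totals:
  C: 11
  H: 20
  O: 4

C11H20O4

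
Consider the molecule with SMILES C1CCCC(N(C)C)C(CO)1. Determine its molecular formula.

Atom tally by fragment:
  cyclohexane ring core → C:6 H:12
  (− 2 ring H displaced by substituents)
  + N(CH3)2 → N:1 C:2 H:6
  + CH2OH → C:1 H:3 O:1
Element totals:
  C: 9
  H: 19
  N: 1
  O: 1

C9H19NO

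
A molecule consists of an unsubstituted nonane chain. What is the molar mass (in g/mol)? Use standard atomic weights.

Atom tally by fragment:
  CH3 → C:1 H:3
  CH2 → C:1 H:2
  CH2 → C:1 H:2
  CH2 → C:1 H:2
  CH2 → C:1 H:2
  CH2 → C:1 H:2
  CH2 → C:1 H:2
  CH2 → C:1 H:2
  CH3 → C:1 H:3
Element totals:
  C: 9
  H: 20
Molecular formula: C9H20.
  M = 9(12.011) + 20(1.008)
    = 108.099 + 20.160 = 128.259

128.26 g/mol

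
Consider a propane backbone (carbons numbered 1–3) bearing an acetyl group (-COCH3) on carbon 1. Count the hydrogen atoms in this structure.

10

Atom tally by fragment:
  CH3COCH2 → C:3 H:5 O:1
  CH2 → C:1 H:2
  CH3 → C:1 H:3
Element totals:
  C: 5
  H: 10
  O: 1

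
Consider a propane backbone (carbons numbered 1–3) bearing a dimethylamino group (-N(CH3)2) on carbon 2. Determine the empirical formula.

Atom tally by fragment:
  CH3 → C:1 H:3
  CH(N(CH3)2) → C:3 H:7 N:1
  CH3 → C:1 H:3
Element totals:
  C: 5
  H: 13
  N: 1
Molecular formula: C5H13N.
gcd of subscripts (5, 13, 1) = 1, so the empirical formula equals the molecular formula.

C5H13N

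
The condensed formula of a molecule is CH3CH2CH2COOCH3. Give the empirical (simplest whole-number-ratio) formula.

Atom tally by fragment:
  CH3 → C:1 H:3
  CH2 → C:1 H:2
  CH2COOCH3 → C:3 H:5 O:2
Element totals:
  C: 5
  H: 10
  O: 2
Molecular formula: C5H10O2.
gcd of subscripts (5, 10, 2) = 1, so the empirical formula equals the molecular formula.

C5H10O2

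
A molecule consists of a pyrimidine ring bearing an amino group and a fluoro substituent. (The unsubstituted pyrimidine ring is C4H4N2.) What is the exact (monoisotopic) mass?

113.0389

Atom tally by fragment:
  pyrimidine ring core → C:4 H:4 N:2
  (− 2 ring H displaced by substituents)
  + NH2 → N:1 H:2
  + F → F:1
Element totals:
  C: 4
  H: 4
  F: 1
  N: 3
Molecular formula: C4H4FN3.
  M = 4(12.0) + 4(1.007825) + 18.998403 + 3(14.003074)
    = 48.000000 + 4.031300 + 18.998403 + 42.009222 = 113.038925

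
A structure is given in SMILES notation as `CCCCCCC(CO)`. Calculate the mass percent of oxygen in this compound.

12.29%

Atom tally by fragment:
  CH3 → C:1 H:3
  CH2 → C:1 H:2
  CH2 → C:1 H:2
  CH2 → C:1 H:2
  CH2 → C:1 H:2
  CH2 → C:1 H:2
  CH2CH2OH → C:2 H:5 O:1
Element totals:
  C: 8
  H: 18
  O: 1
Molecular formula: C8H18O.
Molar mass = 130.231 g/mol.
Mass from O: 1 × 15.999 = 15.999 g/mol.
%O = 15.999 / 130.231 × 100 = 12.29%.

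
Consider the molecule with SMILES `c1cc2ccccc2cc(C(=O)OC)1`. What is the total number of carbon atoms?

12

Atom tally by fragment:
  naphthalene ring system core → C:10 H:8
  (− 1 ring H displaced by substituents)
  + COOCH3 → C:2 H:3 O:2
Element totals:
  C: 12
  H: 10
  O: 2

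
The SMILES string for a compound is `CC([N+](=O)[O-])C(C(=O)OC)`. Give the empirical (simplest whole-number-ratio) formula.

Atom tally by fragment:
  CH3 → C:1 H:3
  CH(NO2) → C:1 H:1 N:1 O:2
  CH2COOCH3 → C:3 H:5 O:2
Element totals:
  C: 5
  H: 9
  N: 1
  O: 4
Molecular formula: C5H9NO4.
gcd of subscripts (5, 9, 1, 4) = 1, so the empirical formula equals the molecular formula.

C5H9NO4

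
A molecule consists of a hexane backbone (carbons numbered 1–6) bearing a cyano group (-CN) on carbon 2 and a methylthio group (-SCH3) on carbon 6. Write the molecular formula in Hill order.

Atom tally by fragment:
  CH3 → C:1 H:3
  CH(CN) → C:2 H:1 N:1
  CH2 → C:1 H:2
  CH2 → C:1 H:2
  CH2 → C:1 H:2
  CH2SCH3 → C:2 H:5 S:1
Element totals:
  C: 8
  H: 15
  N: 1
  S: 1

C8H15NS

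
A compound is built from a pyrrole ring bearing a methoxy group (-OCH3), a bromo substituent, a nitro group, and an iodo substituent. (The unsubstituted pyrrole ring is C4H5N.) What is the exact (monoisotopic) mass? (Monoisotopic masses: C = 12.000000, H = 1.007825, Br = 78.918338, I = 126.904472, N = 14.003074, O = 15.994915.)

345.8450

Atom tally by fragment:
  pyrrole ring core → C:4 H:5 N:1
  (− 4 ring H displaced by substituents)
  + OCH3 → C:1 H:3 O:1
  + Br → Br:1
  + NO2 → N:1 O:2
  + I → I:1
Element totals:
  C: 5
  H: 4
  Br: 1
  I: 1
  N: 2
  O: 3
Molecular formula: C5H4BrIN2O3.
  M = 5(12.0) + 4(1.007825) + 78.918338 + 126.904472 + 2(14.003074) + 3(15.994915)
    = 60.000000 + 4.031300 + 78.918338 + 126.904472 + 28.006148 + 47.984745 = 345.845003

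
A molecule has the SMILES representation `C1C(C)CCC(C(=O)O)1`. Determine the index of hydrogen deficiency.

2

Atom tally by fragment:
  cyclopentane ring core → C:5 H:10
  (− 2 ring H displaced by substituents)
  + CH3 → C:1 H:3
  + COOH → C:1 H:1 O:2
Element totals:
  C: 7
  H: 12
  O: 2
Molecular formula: C7H12O2.
DoU = (2C + 2 + N − H − X) / 2 = (2·7 + 2 + 0 − 12 − 0) / 2 = 2.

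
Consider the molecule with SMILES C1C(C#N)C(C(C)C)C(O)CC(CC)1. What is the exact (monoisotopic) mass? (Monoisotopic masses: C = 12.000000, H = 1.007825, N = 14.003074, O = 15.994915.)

Atom tally by fragment:
  cyclohexane ring core → C:6 H:12
  (− 4 ring H displaced by substituents)
  + CN → C:1 N:1
  + CH(CH3)2 → C:3 H:7
  + OH → O:1 H:1
  + C2H5 → C:2 H:5
Element totals:
  C: 12
  H: 21
  N: 1
  O: 1
Molecular formula: C12H21NO.
  M = 12(12.0) + 21(1.007825) + 14.003074 + 15.994915
    = 144.000000 + 21.164325 + 14.003074 + 15.994915 = 195.162314

195.1623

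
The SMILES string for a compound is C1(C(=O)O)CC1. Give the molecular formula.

Atom tally by fragment:
  cyclopropane ring core → C:3 H:6
  (− 1 ring H displaced by substituents)
  + COOH → C:1 H:1 O:2
Element totals:
  C: 4
  H: 6
  O: 2

C4H6O2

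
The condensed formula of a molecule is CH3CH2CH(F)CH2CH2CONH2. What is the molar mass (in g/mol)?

133.17 g/mol

Atom tally by fragment:
  CH3 → C:1 H:3
  CH2 → C:1 H:2
  CH(F) → C:1 H:1 F:1
  CH2 → C:1 H:2
  CH2CONH2 → C:2 H:4 O:1 N:1
Element totals:
  C: 6
  H: 12
  F: 1
  N: 1
  O: 1
Molecular formula: C6H12FNO.
  M = 6(12.011) + 12(1.008) + 18.998 + 14.007 + 15.999
    = 72.066 + 12.096 + 18.998 + 14.007 + 15.999 = 133.166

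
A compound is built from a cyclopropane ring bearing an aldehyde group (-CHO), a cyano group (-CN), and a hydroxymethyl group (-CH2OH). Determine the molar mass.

Atom tally by fragment:
  cyclopropane ring core → C:3 H:6
  (− 3 ring H displaced by substituents)
  + CHO → C:1 H:1 O:1
  + CN → C:1 N:1
  + CH2OH → C:1 H:3 O:1
Element totals:
  C: 6
  H: 7
  N: 1
  O: 2
Molecular formula: C6H7NO2.
  M = 6(12.011) + 7(1.008) + 14.007 + 2(15.999)
    = 72.066 + 7.056 + 14.007 + 31.998 = 125.127

125.13 g/mol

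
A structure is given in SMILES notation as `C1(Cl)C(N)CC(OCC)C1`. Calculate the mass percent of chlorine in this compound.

21.66%

Atom tally by fragment:
  cyclopentane ring core → C:5 H:10
  (− 3 ring H displaced by substituents)
  + Cl → Cl:1
  + NH2 → N:1 H:2
  + OC2H5 → C:2 H:5 O:1
Element totals:
  C: 7
  H: 14
  Cl: 1
  N: 1
  O: 1
Molecular formula: C7H14ClNO.
Molar mass = 163.645 g/mol.
Mass from Cl: 1 × 35.45 = 35.450 g/mol.
%Cl = 35.450 / 163.645 × 100 = 21.66%.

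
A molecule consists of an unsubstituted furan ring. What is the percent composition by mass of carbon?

Atom tally by fragment:
  furan ring core → C:4 H:4 O:1
Element totals:
  C: 4
  H: 4
  O: 1
Molecular formula: C4H4O.
Molar mass = 68.075 g/mol.
Mass from C: 4 × 12.011 = 48.044 g/mol.
%C = 48.044 / 68.075 × 100 = 70.58%.

70.58%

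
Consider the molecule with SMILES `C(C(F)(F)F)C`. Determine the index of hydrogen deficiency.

0

Atom tally by fragment:
  F3CCH2 → C:2 H:2 F:3
  CH3 → C:1 H:3
Element totals:
  C: 3
  H: 5
  F: 3
Molecular formula: C3H5F3.
DoU = (2C + 2 + N − H − X) / 2 = (2·3 + 2 + 0 − 5 − 3) / 2 = 0.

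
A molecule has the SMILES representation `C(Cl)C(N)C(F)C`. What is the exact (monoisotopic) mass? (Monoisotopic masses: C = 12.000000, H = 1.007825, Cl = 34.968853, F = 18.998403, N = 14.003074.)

125.0408

Atom tally by fragment:
  ClCH2 → C:1 H:2 Cl:1
  CH(NH2) → C:1 H:3 N:1
  CH(F) → C:1 H:1 F:1
  CH3 → C:1 H:3
Element totals:
  C: 4
  H: 9
  Cl: 1
  F: 1
  N: 1
Molecular formula: C4H9ClFN.
  M = 4(12.0) + 9(1.007825) + 34.968853 + 18.998403 + 14.003074
    = 48.000000 + 9.070425 + 34.968853 + 18.998403 + 14.003074 = 125.040755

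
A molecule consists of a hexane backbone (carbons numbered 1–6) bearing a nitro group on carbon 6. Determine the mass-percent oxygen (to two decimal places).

Atom tally by fragment:
  CH3 → C:1 H:3
  CH2 → C:1 H:2
  CH2 → C:1 H:2
  CH2 → C:1 H:2
  CH2 → C:1 H:2
  CH2NO2 → C:1 H:2 N:1 O:2
Element totals:
  C: 6
  H: 13
  N: 1
  O: 2
Molecular formula: C6H13NO2.
Molar mass = 131.175 g/mol.
Mass from O: 2 × 15.999 = 31.998 g/mol.
%O = 31.998 / 131.175 × 100 = 24.39%.

24.39%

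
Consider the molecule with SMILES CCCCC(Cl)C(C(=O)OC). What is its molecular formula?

Atom tally by fragment:
  CH3 → C:1 H:3
  CH2 → C:1 H:2
  CH2 → C:1 H:2
  CH2 → C:1 H:2
  CH(Cl) → C:1 H:1 Cl:1
  CH2COOCH3 → C:3 H:5 O:2
Element totals:
  C: 8
  H: 15
  Cl: 1
  O: 2

C8H15ClO2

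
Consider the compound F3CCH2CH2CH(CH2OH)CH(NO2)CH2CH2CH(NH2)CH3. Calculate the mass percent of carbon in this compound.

Atom tally by fragment:
  F3CCH2 → C:2 H:2 F:3
  CH2 → C:1 H:2
  CH(CH2OH) → C:2 H:4 O:1
  CH(NO2) → C:1 H:1 N:1 O:2
  CH2 → C:1 H:2
  CH2 → C:1 H:2
  CH(NH2) → C:1 H:3 N:1
  CH3 → C:1 H:3
Element totals:
  C: 10
  H: 19
  F: 3
  N: 2
  O: 3
Molecular formula: C10H19F3N2O3.
Molar mass = 272.267 g/mol.
Mass from C: 10 × 12.011 = 120.110 g/mol.
%C = 120.110 / 272.267 × 100 = 44.11%.

44.11%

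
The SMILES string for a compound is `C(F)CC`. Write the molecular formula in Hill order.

Atom tally by fragment:
  FCH2 → C:1 H:2 F:1
  CH2 → C:1 H:2
  CH3 → C:1 H:3
Element totals:
  C: 3
  H: 7
  F: 1

C3H7F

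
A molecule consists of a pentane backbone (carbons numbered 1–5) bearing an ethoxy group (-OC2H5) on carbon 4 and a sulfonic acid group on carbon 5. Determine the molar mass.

196.26 g/mol

Atom tally by fragment:
  CH3 → C:1 H:3
  CH2 → C:1 H:2
  CH2 → C:1 H:2
  CH(OC2H5) → C:3 H:6 O:1
  CH2SO3H → C:1 H:3 S:1 O:3
Element totals:
  C: 7
  H: 16
  O: 4
  S: 1
Molecular formula: C7H16O4S.
  M = 7(12.011) + 16(1.008) + 4(15.999) + 32.06
    = 84.077 + 16.128 + 63.996 + 32.060 = 196.261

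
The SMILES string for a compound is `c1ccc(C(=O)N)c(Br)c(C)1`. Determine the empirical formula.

Atom tally by fragment:
  benzene ring core → C:6 H:6
  (− 3 ring H displaced by substituents)
  + CONH2 → C:1 H:2 O:1 N:1
  + Br → Br:1
  + CH3 → C:1 H:3
Element totals:
  C: 8
  H: 8
  Br: 1
  N: 1
  O: 1
Molecular formula: C8H8BrNO.
gcd of subscripts (1, 8, 8, 1, 1) = 1, so the empirical formula equals the molecular formula.

C8H8BrNO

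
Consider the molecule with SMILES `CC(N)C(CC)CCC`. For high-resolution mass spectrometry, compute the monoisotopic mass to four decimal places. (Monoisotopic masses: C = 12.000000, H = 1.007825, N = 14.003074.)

Atom tally by fragment:
  CH3 → C:1 H:3
  CH(NH2) → C:1 H:3 N:1
  CH(C2H5) → C:3 H:6
  CH2 → C:1 H:2
  CH2 → C:1 H:2
  CH3 → C:1 H:3
Element totals:
  C: 8
  H: 19
  N: 1
Molecular formula: C8H19N.
  M = 8(12.0) + 19(1.007825) + 14.003074
    = 96.000000 + 19.148675 + 14.003074 = 129.151749

129.1517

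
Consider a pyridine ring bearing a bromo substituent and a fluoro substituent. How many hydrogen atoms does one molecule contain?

Atom tally by fragment:
  pyridine ring core → C:5 H:5 N:1
  (− 2 ring H displaced by substituents)
  + Br → Br:1
  + F → F:1
Element totals:
  C: 5
  H: 3
  Br: 1
  F: 1
  N: 1

3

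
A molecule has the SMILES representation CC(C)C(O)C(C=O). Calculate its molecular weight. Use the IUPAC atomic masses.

116.16 g/mol

Atom tally by fragment:
  CH3 → C:1 H:3
  CH(CH3) → C:2 H:4
  CH(OH) → C:1 H:2 O:1
  CH2CHO → C:2 H:3 O:1
Element totals:
  C: 6
  H: 12
  O: 2
Molecular formula: C6H12O2.
  M = 6(12.011) + 12(1.008) + 2(15.999)
    = 72.066 + 12.096 + 31.998 = 116.160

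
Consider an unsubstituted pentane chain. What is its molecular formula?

C5H12

Atom tally by fragment:
  CH3 → C:1 H:3
  CH2 → C:1 H:2
  CH2 → C:1 H:2
  CH2 → C:1 H:2
  CH3 → C:1 H:3
Element totals:
  C: 5
  H: 12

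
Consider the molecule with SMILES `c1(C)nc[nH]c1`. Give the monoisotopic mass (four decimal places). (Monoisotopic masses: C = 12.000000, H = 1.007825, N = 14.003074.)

Atom tally by fragment:
  imidazole ring core → C:3 H:4 N:2
  (− 1 ring H displaced by substituents)
  + CH3 → C:1 H:3
Element totals:
  C: 4
  H: 6
  N: 2
Molecular formula: C4H6N2.
  M = 4(12.0) + 6(1.007825) + 2(14.003074)
    = 48.000000 + 6.046950 + 28.006148 = 82.053098

82.0531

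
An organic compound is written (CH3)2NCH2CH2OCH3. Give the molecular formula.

C5H13NO

Element totals:
  C: 5
  H: 13
  N: 1
  O: 1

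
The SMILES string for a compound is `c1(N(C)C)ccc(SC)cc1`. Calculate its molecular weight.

Atom tally by fragment:
  benzene ring core → C:6 H:6
  (− 2 ring H displaced by substituents)
  + N(CH3)2 → N:1 C:2 H:6
  + SCH3 → C:1 H:3 S:1
Element totals:
  C: 9
  H: 13
  N: 1
  S: 1
Molecular formula: C9H13NS.
  M = 9(12.011) + 13(1.008) + 14.007 + 32.06
    = 108.099 + 13.104 + 14.007 + 32.060 = 167.270

167.27 g/mol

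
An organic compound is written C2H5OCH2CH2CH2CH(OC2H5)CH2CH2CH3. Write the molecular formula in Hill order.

Atom tally by fragment:
  C2H5OCH2 → C:3 H:7 O:1
  CH2 → C:1 H:2
  CH2 → C:1 H:2
  CH(OC2H5) → C:3 H:6 O:1
  CH2 → C:1 H:2
  CH2 → C:1 H:2
  CH3 → C:1 H:3
Element totals:
  C: 11
  H: 24
  O: 2

C11H24O2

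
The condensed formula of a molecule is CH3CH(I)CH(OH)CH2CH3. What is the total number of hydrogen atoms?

Atom tally by fragment:
  CH3 → C:1 H:3
  CH(I) → C:1 H:1 I:1
  CH(OH) → C:1 H:2 O:1
  CH2 → C:1 H:2
  CH3 → C:1 H:3
Element totals:
  C: 5
  H: 11
  I: 1
  O: 1

11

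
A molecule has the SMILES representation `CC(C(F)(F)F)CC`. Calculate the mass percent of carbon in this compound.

47.62%

Atom tally by fragment:
  CH3 → C:1 H:3
  CH(CF3) → C:2 H:1 F:3
  CH2 → C:1 H:2
  CH3 → C:1 H:3
Element totals:
  C: 5
  H: 9
  F: 3
Molecular formula: C5H9F3.
Molar mass = 126.121 g/mol.
Mass from C: 5 × 12.011 = 60.055 g/mol.
%C = 60.055 / 126.121 × 100 = 47.62%.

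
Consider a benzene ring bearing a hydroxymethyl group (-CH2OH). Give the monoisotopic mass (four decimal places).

Atom tally by fragment:
  benzene ring core → C:6 H:6
  (− 1 ring H displaced by substituents)
  + CH2OH → C:1 H:3 O:1
Element totals:
  C: 7
  H: 8
  O: 1
Molecular formula: C7H8O.
  M = 7(12.0) + 8(1.007825) + 15.994915
    = 84.000000 + 8.062600 + 15.994915 = 108.057515

108.0575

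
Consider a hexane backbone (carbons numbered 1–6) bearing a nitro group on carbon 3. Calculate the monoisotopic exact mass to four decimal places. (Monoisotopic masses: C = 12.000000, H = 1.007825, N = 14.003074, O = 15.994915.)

131.0946

Atom tally by fragment:
  CH3 → C:1 H:3
  CH2 → C:1 H:2
  CH(NO2) → C:1 H:1 N:1 O:2
  CH2 → C:1 H:2
  CH2 → C:1 H:2
  CH3 → C:1 H:3
Element totals:
  C: 6
  H: 13
  N: 1
  O: 2
Molecular formula: C6H13NO2.
  M = 6(12.0) + 13(1.007825) + 14.003074 + 2(15.994915)
    = 72.000000 + 13.101725 + 14.003074 + 31.989830 = 131.094629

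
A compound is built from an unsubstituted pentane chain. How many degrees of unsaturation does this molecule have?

Atom tally by fragment:
  CH3 → C:1 H:3
  CH2 → C:1 H:2
  CH2 → C:1 H:2
  CH2 → C:1 H:2
  CH3 → C:1 H:3
Element totals:
  C: 5
  H: 12
Molecular formula: C5H12.
DoU = (2C + 2 + N − H − X) / 2 = (2·5 + 2 + 0 − 12 − 0) / 2 = 0.

0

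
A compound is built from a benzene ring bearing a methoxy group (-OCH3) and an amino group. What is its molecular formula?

Atom tally by fragment:
  benzene ring core → C:6 H:6
  (− 2 ring H displaced by substituents)
  + OCH3 → C:1 H:3 O:1
  + NH2 → N:1 H:2
Element totals:
  C: 7
  H: 9
  N: 1
  O: 1

C7H9NO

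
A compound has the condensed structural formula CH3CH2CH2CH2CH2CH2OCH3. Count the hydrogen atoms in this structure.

16

Atom tally by fragment:
  CH3 → C:1 H:3
  CH2 → C:1 H:2
  CH2 → C:1 H:2
  CH2 → C:1 H:2
  CH2 → C:1 H:2
  CH2OCH3 → C:2 H:5 O:1
Element totals:
  C: 7
  H: 16
  O: 1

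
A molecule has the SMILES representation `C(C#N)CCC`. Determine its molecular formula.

C5H9N

Atom tally by fragment:
  NCCH2 → C:2 H:2 N:1
  CH2 → C:1 H:2
  CH2 → C:1 H:2
  CH3 → C:1 H:3
Element totals:
  C: 5
  H: 9
  N: 1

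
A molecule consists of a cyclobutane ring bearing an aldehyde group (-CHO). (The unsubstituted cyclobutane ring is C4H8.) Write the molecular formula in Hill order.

Atom tally by fragment:
  cyclobutane ring core → C:4 H:8
  (− 1 ring H displaced by substituents)
  + CHO → C:1 H:1 O:1
Element totals:
  C: 5
  H: 8
  O: 1

C5H8O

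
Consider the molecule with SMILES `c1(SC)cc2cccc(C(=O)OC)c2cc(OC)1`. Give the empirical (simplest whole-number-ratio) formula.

C14H14O3S

Atom tally by fragment:
  naphthalene ring system core → C:10 H:8
  (− 3 ring H displaced by substituents)
  + SCH3 → C:1 H:3 S:1
  + COOCH3 → C:2 H:3 O:2
  + OCH3 → C:1 H:3 O:1
Element totals:
  C: 14
  H: 14
  O: 3
  S: 1
Molecular formula: C14H14O3S.
gcd of subscripts (14, 14, 3, 1) = 1, so the empirical formula equals the molecular formula.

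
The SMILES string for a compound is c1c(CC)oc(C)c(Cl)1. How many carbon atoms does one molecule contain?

Atom tally by fragment:
  furan ring core → C:4 H:4 O:1
  (− 3 ring H displaced by substituents)
  + C2H5 → C:2 H:5
  + CH3 → C:1 H:3
  + Cl → Cl:1
Element totals:
  C: 7
  H: 9
  Cl: 1
  O: 1

7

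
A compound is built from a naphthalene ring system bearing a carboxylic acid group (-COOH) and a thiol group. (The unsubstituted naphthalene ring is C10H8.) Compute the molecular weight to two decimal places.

Atom tally by fragment:
  naphthalene ring system core → C:10 H:8
  (− 2 ring H displaced by substituents)
  + COOH → C:1 H:1 O:2
  + SH → S:1 H:1
Element totals:
  C: 11
  H: 8
  O: 2
  S: 1
Molecular formula: C11H8O2S.
  M = 11(12.011) + 8(1.008) + 2(15.999) + 32.06
    = 132.121 + 8.064 + 31.998 + 32.060 = 204.243

204.24 g/mol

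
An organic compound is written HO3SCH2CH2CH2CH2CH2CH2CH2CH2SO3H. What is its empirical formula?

C4H9O3S

Atom tally by fragment:
  HO3SCH2 → C:1 H:3 S:1 O:3
  CH2 → C:1 H:2
  CH2 → C:1 H:2
  CH2 → C:1 H:2
  CH2 → C:1 H:2
  CH2 → C:1 H:2
  CH2 → C:1 H:2
  CH2SO3H → C:1 H:3 S:1 O:3
Element totals:
  C: 8
  H: 18
  O: 6
  S: 2
Molecular formula: C8H18O6S2.
gcd of subscripts = 2; dividing each by 2:
  C: 8/2 = 4
  H: 18/2 = 9
  O: 6/2 = 3
  S: 2/2 = 1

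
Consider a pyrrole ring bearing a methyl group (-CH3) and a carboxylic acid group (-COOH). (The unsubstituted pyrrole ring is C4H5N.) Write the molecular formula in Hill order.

Atom tally by fragment:
  pyrrole ring core → C:4 H:5 N:1
  (− 2 ring H displaced by substituents)
  + CH3 → C:1 H:3
  + COOH → C:1 H:1 O:2
Element totals:
  C: 6
  H: 7
  N: 1
  O: 2

C6H7NO2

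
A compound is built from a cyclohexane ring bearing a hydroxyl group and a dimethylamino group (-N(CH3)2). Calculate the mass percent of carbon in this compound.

67.09%

Atom tally by fragment:
  cyclohexane ring core → C:6 H:12
  (− 2 ring H displaced by substituents)
  + OH → O:1 H:1
  + N(CH3)2 → N:1 C:2 H:6
Element totals:
  C: 8
  H: 17
  N: 1
  O: 1
Molecular formula: C8H17NO.
Molar mass = 143.230 g/mol.
Mass from C: 8 × 12.011 = 96.088 g/mol.
%C = 96.088 / 143.230 × 100 = 67.09%.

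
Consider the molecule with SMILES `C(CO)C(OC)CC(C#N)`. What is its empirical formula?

Atom tally by fragment:
  HOCH2CH2 → C:2 H:5 O:1
  CH(OCH3) → C:2 H:4 O:1
  CH2 → C:1 H:2
  CH2CN → C:2 H:2 N:1
Element totals:
  C: 7
  H: 13
  N: 1
  O: 2
Molecular formula: C7H13NO2.
gcd of subscripts (7, 13, 1, 2) = 1, so the empirical formula equals the molecular formula.

C7H13NO2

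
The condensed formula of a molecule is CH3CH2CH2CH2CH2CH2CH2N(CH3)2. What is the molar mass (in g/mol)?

143.27 g/mol

Atom tally by fragment:
  CH3 → C:1 H:3
  CH2 → C:1 H:2
  CH2 → C:1 H:2
  CH2 → C:1 H:2
  CH2 → C:1 H:2
  CH2 → C:1 H:2
  CH2N(CH3)2 → C:3 H:8 N:1
Element totals:
  C: 9
  H: 21
  N: 1
Molecular formula: C9H21N.
  M = 9(12.011) + 21(1.008) + 14.007
    = 108.099 + 21.168 + 14.007 = 143.274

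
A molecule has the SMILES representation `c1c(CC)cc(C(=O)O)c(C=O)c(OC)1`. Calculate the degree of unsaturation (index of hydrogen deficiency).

6

Atom tally by fragment:
  benzene ring core → C:6 H:6
  (− 4 ring H displaced by substituents)
  + C2H5 → C:2 H:5
  + COOH → C:1 H:1 O:2
  + CHO → C:1 H:1 O:1
  + OCH3 → C:1 H:3 O:1
Element totals:
  C: 11
  H: 12
  O: 4
Molecular formula: C11H12O4.
DoU = (2C + 2 + N − H − X) / 2 = (2·11 + 2 + 0 − 12 − 0) / 2 = 6.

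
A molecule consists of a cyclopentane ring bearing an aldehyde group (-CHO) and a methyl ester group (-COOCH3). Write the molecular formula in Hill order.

Atom tally by fragment:
  cyclopentane ring core → C:5 H:10
  (− 2 ring H displaced by substituents)
  + CHO → C:1 H:1 O:1
  + COOCH3 → C:2 H:3 O:2
Element totals:
  C: 8
  H: 12
  O: 3

C8H12O3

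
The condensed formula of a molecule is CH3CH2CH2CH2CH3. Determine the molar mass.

Element totals:
  C: 5
  H: 12
Molecular formula: C5H12.
  M = 5(12.011) + 12(1.008)
    = 60.055 + 12.096 = 72.151

72.15 g/mol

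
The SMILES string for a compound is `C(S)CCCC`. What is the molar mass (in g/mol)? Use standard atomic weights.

Atom tally by fragment:
  HSCH2 → C:1 H:3 S:1
  CH2 → C:1 H:2
  CH2 → C:1 H:2
  CH2 → C:1 H:2
  CH3 → C:1 H:3
Element totals:
  C: 5
  H: 12
  S: 1
Molecular formula: C5H12S.
  M = 5(12.011) + 12(1.008) + 32.06
    = 60.055 + 12.096 + 32.060 = 104.211

104.21 g/mol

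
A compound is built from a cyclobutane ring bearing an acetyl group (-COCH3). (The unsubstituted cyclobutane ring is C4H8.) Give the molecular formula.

Atom tally by fragment:
  cyclobutane ring core → C:4 H:8
  (− 1 ring H displaced by substituents)
  + COCH3 → C:2 H:3 O:1
Element totals:
  C: 6
  H: 10
  O: 1

C6H10O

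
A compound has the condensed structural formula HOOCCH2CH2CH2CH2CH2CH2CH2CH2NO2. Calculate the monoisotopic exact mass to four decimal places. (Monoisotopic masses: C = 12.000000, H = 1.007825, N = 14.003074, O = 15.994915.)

Atom tally by fragment:
  HOOCCH2 → C:2 H:3 O:2
  CH2 → C:1 H:2
  CH2 → C:1 H:2
  CH2 → C:1 H:2
  CH2 → C:1 H:2
  CH2 → C:1 H:2
  CH2 → C:1 H:2
  CH2NO2 → C:1 H:2 N:1 O:2
Element totals:
  C: 9
  H: 17
  N: 1
  O: 4
Molecular formula: C9H17NO4.
  M = 9(12.0) + 17(1.007825) + 14.003074 + 4(15.994915)
    = 108.000000 + 17.133025 + 14.003074 + 63.979660 = 203.115759

203.1158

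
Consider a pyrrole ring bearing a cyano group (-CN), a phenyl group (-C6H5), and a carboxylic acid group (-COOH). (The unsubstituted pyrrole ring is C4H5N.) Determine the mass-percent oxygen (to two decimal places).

15.08%

Atom tally by fragment:
  pyrrole ring core → C:4 H:5 N:1
  (− 3 ring H displaced by substituents)
  + CN → C:1 N:1
  + C6H5 → C:6 H:5
  + COOH → C:1 H:1 O:2
Element totals:
  C: 12
  H: 8
  N: 2
  O: 2
Molecular formula: C12H8N2O2.
Molar mass = 212.208 g/mol.
Mass from O: 2 × 15.999 = 31.998 g/mol.
%O = 31.998 / 212.208 × 100 = 15.08%.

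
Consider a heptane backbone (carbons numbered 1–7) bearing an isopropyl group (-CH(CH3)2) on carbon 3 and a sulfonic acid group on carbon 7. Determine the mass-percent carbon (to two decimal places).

54.02%

Atom tally by fragment:
  CH3 → C:1 H:3
  CH2 → C:1 H:2
  CH(CH(CH3)2) → C:4 H:8
  CH2 → C:1 H:2
  CH2 → C:1 H:2
  CH2 → C:1 H:2
  CH2SO3H → C:1 H:3 S:1 O:3
Element totals:
  C: 10
  H: 22
  O: 3
  S: 1
Molecular formula: C10H22O3S.
Molar mass = 222.343 g/mol.
Mass from C: 10 × 12.011 = 120.110 g/mol.
%C = 120.110 / 222.343 × 100 = 54.02%.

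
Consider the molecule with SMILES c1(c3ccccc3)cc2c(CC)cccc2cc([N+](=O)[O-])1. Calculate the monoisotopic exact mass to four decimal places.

277.1103

Atom tally by fragment:
  naphthalene ring system core → C:10 H:8
  (− 3 ring H displaced by substituents)
  + C6H5 → C:6 H:5
  + C2H5 → C:2 H:5
  + NO2 → N:1 O:2
Element totals:
  C: 18
  H: 15
  N: 1
  O: 2
Molecular formula: C18H15NO2.
  M = 18(12.0) + 15(1.007825) + 14.003074 + 2(15.994915)
    = 216.000000 + 15.117375 + 14.003074 + 31.989830 = 277.110279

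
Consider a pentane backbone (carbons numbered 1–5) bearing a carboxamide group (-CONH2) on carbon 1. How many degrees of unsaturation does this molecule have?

Atom tally by fragment:
  H2NOCCH2 → C:2 H:4 O:1 N:1
  CH2 → C:1 H:2
  CH2 → C:1 H:2
  CH2 → C:1 H:2
  CH3 → C:1 H:3
Element totals:
  C: 6
  H: 13
  N: 1
  O: 1
Molecular formula: C6H13NO.
DoU = (2C + 2 + N − H − X) / 2 = (2·6 + 2 + 1 − 13 − 0) / 2 = 1.

1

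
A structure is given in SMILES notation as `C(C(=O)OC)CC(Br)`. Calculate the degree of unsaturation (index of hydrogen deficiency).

Atom tally by fragment:
  CH3OOCCH2 → C:3 H:5 O:2
  CH2 → C:1 H:2
  CH2Br → C:1 H:2 Br:1
Element totals:
  C: 5
  H: 9
  Br: 1
  O: 2
Molecular formula: C5H9BrO2.
DoU = (2C + 2 + N − H − X) / 2 = (2·5 + 2 + 0 − 9 − 1) / 2 = 1.

1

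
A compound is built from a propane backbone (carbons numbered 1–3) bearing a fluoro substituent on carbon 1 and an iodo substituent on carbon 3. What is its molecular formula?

Atom tally by fragment:
  FCH2 → C:1 H:2 F:1
  CH2 → C:1 H:2
  CH2I → C:1 H:2 I:1
Element totals:
  C: 3
  H: 6
  F: 1
  I: 1

C3H6FI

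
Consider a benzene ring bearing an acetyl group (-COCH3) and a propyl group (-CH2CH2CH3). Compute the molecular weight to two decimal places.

Atom tally by fragment:
  benzene ring core → C:6 H:6
  (− 2 ring H displaced by substituents)
  + COCH3 → C:2 H:3 O:1
  + CH2CH2CH3 → C:3 H:7
Element totals:
  C: 11
  H: 14
  O: 1
Molecular formula: C11H14O.
  M = 11(12.011) + 14(1.008) + 15.999
    = 132.121 + 14.112 + 15.999 = 162.232

162.23 g/mol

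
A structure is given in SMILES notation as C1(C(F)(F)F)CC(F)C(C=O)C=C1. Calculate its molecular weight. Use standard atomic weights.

196.14 g/mol

Atom tally by fragment:
  cyclohexene ring core → C:6 H:10
  (− 3 ring H displaced by substituents)
  + CF3 → C:1 F:3
  + F → F:1
  + CHO → C:1 H:1 O:1
Element totals:
  C: 8
  H: 8
  F: 4
  O: 1
Molecular formula: C8H8F4O.
  M = 8(12.011) + 8(1.008) + 4(18.998) + 15.999
    = 96.088 + 8.064 + 75.992 + 15.999 = 196.143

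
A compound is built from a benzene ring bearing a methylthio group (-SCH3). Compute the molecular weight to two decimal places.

Atom tally by fragment:
  benzene ring core → C:6 H:6
  (− 1 ring H displaced by substituents)
  + SCH3 → C:1 H:3 S:1
Element totals:
  C: 7
  H: 8
  S: 1
Molecular formula: C7H8S.
  M = 7(12.011) + 8(1.008) + 32.06
    = 84.077 + 8.064 + 32.060 = 124.201

124.20 g/mol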